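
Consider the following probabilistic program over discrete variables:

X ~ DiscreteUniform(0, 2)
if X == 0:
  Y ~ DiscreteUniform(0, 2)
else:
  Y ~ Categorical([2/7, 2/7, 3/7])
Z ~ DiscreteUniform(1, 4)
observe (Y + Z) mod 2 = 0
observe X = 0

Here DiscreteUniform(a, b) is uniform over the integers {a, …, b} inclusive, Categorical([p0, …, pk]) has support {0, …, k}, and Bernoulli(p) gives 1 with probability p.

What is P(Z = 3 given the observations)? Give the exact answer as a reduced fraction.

P(Z = 3 | obs) = 1/6

Enumerate traces; 6 have nonzero weight after conditioning:
  (X=0, Y=0, Z=2) weight 1/36
  (X=0, Y=0, Z=4) weight 1/36
  (X=0, Y=1, Z=1) weight 1/36
  (X=0, Y=1, Z=3) weight 1/36
  (X=0, Y=2, Z=2) weight 1/36
  (X=0, Y=2, Z=4) weight 1/36
Group by Z:
  weight(Z=1) = 1/36
  weight(Z=2) = 1/18
  weight(Z=3) = 1/36
  weight(Z=4) = 1/18
Total weight = 1/36 + 1/18 + 1/36 + 1/18 = 1/6
P(Z=1 | obs) = 1/36 / 1/6 = 1/6
P(Z=2 | obs) = 1/18 / 1/6 = 1/3
P(Z=3 | obs) = 1/36 / 1/6 = 1/6
P(Z=4 | obs) = 1/18 / 1/6 = 1/3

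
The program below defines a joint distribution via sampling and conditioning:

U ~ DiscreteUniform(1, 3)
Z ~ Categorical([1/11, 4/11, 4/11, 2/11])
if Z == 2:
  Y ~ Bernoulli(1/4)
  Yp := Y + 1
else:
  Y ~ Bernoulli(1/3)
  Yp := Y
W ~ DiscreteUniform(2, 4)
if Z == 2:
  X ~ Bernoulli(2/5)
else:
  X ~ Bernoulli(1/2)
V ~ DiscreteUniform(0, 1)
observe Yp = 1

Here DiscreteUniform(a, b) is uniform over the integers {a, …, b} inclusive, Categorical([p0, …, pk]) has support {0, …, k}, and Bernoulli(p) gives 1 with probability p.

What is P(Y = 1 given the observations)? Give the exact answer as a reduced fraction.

P(Y = 1 | obs) = 7/16

Enumerate traces; 144 have nonzero weight after conditioning:
  (U=1, Z=0, Y=1, W=2, X=0, V=0) weight 1/1188
  (U=1, Z=0, Y=1, W=2, X=0, V=1) weight 1/1188
  (U=1, Z=0, Y=1, W=2, X=1, V=0) weight 1/1188
  (U=1, Z=0, Y=1, W=2, X=1, V=1) weight 1/1188
  (U=1, Z=0, Y=1, W=3, X=0, V=0) weight 1/1188
  (U=1, Z=0, Y=1, W=3, X=0, V=1) weight 1/1188
  (U=1, Z=0, Y=1, W=3, X=1, V=0) weight 1/1188
  (U=1, Z=0, Y=1, W=3, X=1, V=1) weight 1/1188
  (U=1, Z=2, Y=0, W=2, X=0, V=0) weight 1/110
  … 135 more
Group by Y:
  weight(Y=0) = 3/11
  weight(Y=1) = 7/33
Total weight = 3/11 + 7/33 = 16/33
P(Y=0 | obs) = 3/11 / 16/33 = 9/16
P(Y=1 | obs) = 7/33 / 16/33 = 7/16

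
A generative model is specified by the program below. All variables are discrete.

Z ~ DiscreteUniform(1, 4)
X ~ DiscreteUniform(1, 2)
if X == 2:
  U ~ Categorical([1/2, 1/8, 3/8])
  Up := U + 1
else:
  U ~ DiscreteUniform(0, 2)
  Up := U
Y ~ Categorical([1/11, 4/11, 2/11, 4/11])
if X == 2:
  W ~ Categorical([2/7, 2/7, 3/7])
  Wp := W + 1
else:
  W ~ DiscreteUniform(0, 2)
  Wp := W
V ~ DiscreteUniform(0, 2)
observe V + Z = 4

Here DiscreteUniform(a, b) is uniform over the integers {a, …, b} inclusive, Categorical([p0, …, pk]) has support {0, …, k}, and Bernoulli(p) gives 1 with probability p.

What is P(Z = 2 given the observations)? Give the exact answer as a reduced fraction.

Enumerate traces; 216 have nonzero weight after conditioning:
  (Z=2, X=1, U=0, Y=0, W=0, V=2) weight 1/2376
  (Z=2, X=1, U=0, Y=0, W=1, V=2) weight 1/2376
  (Z=2, X=1, U=0, Y=0, W=2, V=2) weight 1/2376
  (Z=2, X=1, U=0, Y=1, W=0, V=2) weight 1/594
  (Z=2, X=1, U=0, Y=1, W=1, V=2) weight 1/594
  (Z=2, X=1, U=0, Y=1, W=2, V=2) weight 1/594
  (Z=2, X=1, U=0, Y=2, W=0, V=2) weight 1/1188
  (Z=2, X=1, U=0, Y=2, W=1, V=2) weight 1/1188
  (Z=3, X=1, U=0, Y=0, W=0, V=1) weight 1/2376
  (Z=4, X=1, U=0, Y=0, W=0, V=0) weight 1/2376
  … 206 more
Group by Z:
  weight(Z=2) = 1/12
  weight(Z=3) = 1/12
  weight(Z=4) = 1/12
Total weight = 1/12 + 1/12 + 1/12 = 1/4
P(Z=2 | obs) = 1/12 / 1/4 = 1/3
P(Z=3 | obs) = 1/12 / 1/4 = 1/3
P(Z=4 | obs) = 1/12 / 1/4 = 1/3

P(Z = 2 | obs) = 1/3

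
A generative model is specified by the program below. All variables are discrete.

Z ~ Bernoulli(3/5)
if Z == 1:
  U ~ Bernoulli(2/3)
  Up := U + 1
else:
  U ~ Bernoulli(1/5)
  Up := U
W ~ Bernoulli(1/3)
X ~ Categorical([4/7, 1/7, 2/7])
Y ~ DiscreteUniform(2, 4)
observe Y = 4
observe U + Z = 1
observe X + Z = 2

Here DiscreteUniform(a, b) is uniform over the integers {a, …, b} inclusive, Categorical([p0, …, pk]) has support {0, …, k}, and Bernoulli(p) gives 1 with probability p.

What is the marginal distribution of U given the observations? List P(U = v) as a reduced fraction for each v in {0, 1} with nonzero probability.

Enumerate traces; 4 have nonzero weight after conditioning:
  (Z=0, U=1, W=0, X=2, Y=4) weight 8/1575
  (Z=0, U=1, W=1, X=2, Y=4) weight 4/1575
  (Z=1, U=0, W=0, X=1, Y=4) weight 2/315
  (Z=1, U=0, W=1, X=1, Y=4) weight 1/315
Group by U:
  weight(U=0) = 1/105
  weight(U=1) = 4/525
Total weight = 1/105 + 4/525 = 3/175
P(U=0 | obs) = 1/105 / 3/175 = 5/9
P(U=1 | obs) = 4/525 / 3/175 = 4/9

P(U=0) = 5/9, P(U=1) = 4/9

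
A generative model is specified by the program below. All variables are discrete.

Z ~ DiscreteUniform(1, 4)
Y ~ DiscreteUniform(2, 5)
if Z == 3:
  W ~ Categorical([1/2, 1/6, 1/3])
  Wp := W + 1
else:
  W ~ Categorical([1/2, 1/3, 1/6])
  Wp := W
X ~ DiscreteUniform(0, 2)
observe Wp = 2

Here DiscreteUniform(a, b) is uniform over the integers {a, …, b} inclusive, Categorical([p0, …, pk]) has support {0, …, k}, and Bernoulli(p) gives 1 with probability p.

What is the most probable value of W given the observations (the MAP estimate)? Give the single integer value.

Enumerate traces; 48 have nonzero weight after conditioning:
  (Z=1, Y=2, W=2, X=0) weight 1/288
  (Z=1, Y=2, W=2, X=1) weight 1/288
  (Z=1, Y=2, W=2, X=2) weight 1/288
  (Z=1, Y=3, W=2, X=0) weight 1/288
  (Z=1, Y=3, W=2, X=1) weight 1/288
  (Z=1, Y=3, W=2, X=2) weight 1/288
  (Z=1, Y=4, W=2, X=0) weight 1/288
  (Z=1, Y=4, W=2, X=1) weight 1/288
  (Z=3, Y=2, W=1, X=0) weight 1/288
  … 39 more
Group by W:
  weight(W=1) = 1/24
  weight(W=2) = 1/8
Total weight = 1/24 + 1/8 = 1/6
P(W=1 | obs) = 1/24 / 1/6 = 1/4
P(W=2 | obs) = 1/8 / 1/6 = 3/4
argmax = 2

argmax_v P(W = v | obs) = 2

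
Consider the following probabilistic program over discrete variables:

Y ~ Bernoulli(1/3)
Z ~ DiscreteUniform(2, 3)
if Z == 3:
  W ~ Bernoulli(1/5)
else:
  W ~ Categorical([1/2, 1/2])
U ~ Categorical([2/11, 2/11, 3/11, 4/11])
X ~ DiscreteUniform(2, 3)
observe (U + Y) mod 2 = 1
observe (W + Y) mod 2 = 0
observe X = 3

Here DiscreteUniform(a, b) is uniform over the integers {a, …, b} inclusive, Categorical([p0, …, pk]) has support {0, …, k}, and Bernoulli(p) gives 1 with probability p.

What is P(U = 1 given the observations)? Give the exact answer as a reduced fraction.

P(U = 1 | obs) = 52/191

Enumerate traces; 8 have nonzero weight after conditioning:
  (Y=0, Z=2, W=0, U=1, X=3) weight 1/66
  (Y=0, Z=2, W=0, U=3, X=3) weight 1/33
  (Y=0, Z=3, W=0, U=1, X=3) weight 4/165
  (Y=0, Z=3, W=0, U=3, X=3) weight 8/165
  (Y=1, Z=2, W=1, U=0, X=3) weight 1/132
  (Y=1, Z=2, W=1, U=2, X=3) weight 1/88
  (Y=1, Z=3, W=1, U=0, X=3) weight 1/330
  (Y=1, Z=3, W=1, U=2, X=3) weight 1/220
Group by U:
  weight(U=0) = 7/660
  weight(U=1) = 13/330
  weight(U=2) = 7/440
  weight(U=3) = 13/165
Total weight = 7/660 + 13/330 + 7/440 + 13/165 = 191/1320
P(U=0 | obs) = 7/660 / 191/1320 = 14/191
P(U=1 | obs) = 13/330 / 191/1320 = 52/191
P(U=2 | obs) = 7/440 / 191/1320 = 21/191
P(U=3 | obs) = 13/165 / 191/1320 = 104/191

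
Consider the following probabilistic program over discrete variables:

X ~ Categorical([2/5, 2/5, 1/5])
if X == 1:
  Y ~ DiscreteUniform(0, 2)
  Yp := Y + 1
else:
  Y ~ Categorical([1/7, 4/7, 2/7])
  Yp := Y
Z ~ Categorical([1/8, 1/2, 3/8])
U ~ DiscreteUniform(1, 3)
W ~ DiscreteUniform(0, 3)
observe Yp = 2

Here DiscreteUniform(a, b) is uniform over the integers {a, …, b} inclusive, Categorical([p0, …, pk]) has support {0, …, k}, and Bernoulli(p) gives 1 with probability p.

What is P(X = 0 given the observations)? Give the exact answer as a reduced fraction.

P(X = 0 | obs) = 3/8

Enumerate traces; 108 have nonzero weight after conditioning:
  (X=0, Y=2, Z=0, U=1, W=0) weight 1/840
  (X=0, Y=2, Z=0, U=1, W=1) weight 1/840
  (X=0, Y=2, Z=0, U=1, W=2) weight 1/840
  (X=0, Y=2, Z=0, U=1, W=3) weight 1/840
  (X=0, Y=2, Z=0, U=2, W=0) weight 1/840
  (X=0, Y=2, Z=0, U=2, W=1) weight 1/840
  (X=0, Y=2, Z=0, U=2, W=2) weight 1/840
  (X=0, Y=2, Z=0, U=2, W=3) weight 1/840
  (X=1, Y=1, Z=0, U=1, W=0) weight 1/720
  (X=2, Y=2, Z=0, U=1, W=0) weight 1/1680
  … 98 more
Group by X:
  weight(X=0) = 4/35
  weight(X=1) = 2/15
  weight(X=2) = 2/35
Total weight = 4/35 + 2/15 + 2/35 = 32/105
P(X=0 | obs) = 4/35 / 32/105 = 3/8
P(X=1 | obs) = 2/15 / 32/105 = 7/16
P(X=2 | obs) = 2/35 / 32/105 = 3/16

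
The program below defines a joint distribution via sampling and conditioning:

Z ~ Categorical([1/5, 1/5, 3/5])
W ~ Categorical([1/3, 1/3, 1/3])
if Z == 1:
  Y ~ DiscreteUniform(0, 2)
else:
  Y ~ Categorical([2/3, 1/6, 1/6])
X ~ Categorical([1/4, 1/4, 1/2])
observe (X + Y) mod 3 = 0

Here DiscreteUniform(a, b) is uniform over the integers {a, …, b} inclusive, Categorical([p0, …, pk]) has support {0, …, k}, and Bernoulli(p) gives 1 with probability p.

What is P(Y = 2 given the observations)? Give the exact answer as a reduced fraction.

Enumerate traces; 27 have nonzero weight after conditioning:
  (Z=0, W=0, Y=0, X=0) weight 1/90
  (Z=0, W=0, Y=1, X=2) weight 1/180
  (Z=0, W=0, Y=2, X=1) weight 1/360
  (Z=0, W=1, Y=0, X=0) weight 1/90
  (Z=0, W=1, Y=1, X=2) weight 1/180
  (Z=0, W=1, Y=2, X=1) weight 1/360
  (Z=0, W=2, Y=0, X=0) weight 1/90
  (Z=0, W=2, Y=1, X=2) weight 1/180
  … 19 more
Group by Y:
  weight(Y=0) = 3/20
  weight(Y=1) = 1/10
  weight(Y=2) = 1/20
Total weight = 3/20 + 1/10 + 1/20 = 3/10
P(Y=0 | obs) = 3/20 / 3/10 = 1/2
P(Y=1 | obs) = 1/10 / 3/10 = 1/3
P(Y=2 | obs) = 1/20 / 3/10 = 1/6

P(Y = 2 | obs) = 1/6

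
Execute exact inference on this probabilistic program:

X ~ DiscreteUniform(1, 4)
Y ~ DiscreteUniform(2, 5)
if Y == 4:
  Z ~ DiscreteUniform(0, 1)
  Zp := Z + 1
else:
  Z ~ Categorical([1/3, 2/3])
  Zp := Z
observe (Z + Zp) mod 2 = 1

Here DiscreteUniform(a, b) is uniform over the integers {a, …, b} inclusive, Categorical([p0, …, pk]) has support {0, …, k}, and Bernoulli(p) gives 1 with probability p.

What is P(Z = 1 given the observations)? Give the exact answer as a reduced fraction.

Enumerate traces; 8 have nonzero weight after conditioning:
  (X=1, Y=4, Z=0) weight 1/32
  (X=1, Y=4, Z=1) weight 1/32
  (X=2, Y=4, Z=0) weight 1/32
  (X=2, Y=4, Z=1) weight 1/32
  (X=3, Y=4, Z=0) weight 1/32
  (X=3, Y=4, Z=1) weight 1/32
  (X=4, Y=4, Z=0) weight 1/32
  (X=4, Y=4, Z=1) weight 1/32
Group by Z:
  weight(Z=0) = 1/8
  weight(Z=1) = 1/8
Total weight = 1/8 + 1/8 = 1/4
P(Z=0 | obs) = 1/8 / 1/4 = 1/2
P(Z=1 | obs) = 1/8 / 1/4 = 1/2

P(Z = 1 | obs) = 1/2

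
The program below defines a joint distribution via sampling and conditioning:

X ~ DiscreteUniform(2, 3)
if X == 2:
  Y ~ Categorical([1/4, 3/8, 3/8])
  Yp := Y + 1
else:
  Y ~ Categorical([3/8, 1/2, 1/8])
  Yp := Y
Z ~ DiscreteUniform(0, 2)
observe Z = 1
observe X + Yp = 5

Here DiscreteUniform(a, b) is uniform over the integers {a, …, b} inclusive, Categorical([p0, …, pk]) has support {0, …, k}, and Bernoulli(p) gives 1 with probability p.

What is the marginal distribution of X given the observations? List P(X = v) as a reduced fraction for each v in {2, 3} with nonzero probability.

Enumerate traces; 2 have nonzero weight after conditioning:
  (X=2, Y=2, Z=1) weight 1/16
  (X=3, Y=2, Z=1) weight 1/48
Group by X:
  weight(X=2) = 1/16
  weight(X=3) = 1/48
Total weight = 1/16 + 1/48 = 1/12
P(X=2 | obs) = 1/16 / 1/12 = 3/4
P(X=3 | obs) = 1/48 / 1/12 = 1/4

P(X=2) = 3/4, P(X=3) = 1/4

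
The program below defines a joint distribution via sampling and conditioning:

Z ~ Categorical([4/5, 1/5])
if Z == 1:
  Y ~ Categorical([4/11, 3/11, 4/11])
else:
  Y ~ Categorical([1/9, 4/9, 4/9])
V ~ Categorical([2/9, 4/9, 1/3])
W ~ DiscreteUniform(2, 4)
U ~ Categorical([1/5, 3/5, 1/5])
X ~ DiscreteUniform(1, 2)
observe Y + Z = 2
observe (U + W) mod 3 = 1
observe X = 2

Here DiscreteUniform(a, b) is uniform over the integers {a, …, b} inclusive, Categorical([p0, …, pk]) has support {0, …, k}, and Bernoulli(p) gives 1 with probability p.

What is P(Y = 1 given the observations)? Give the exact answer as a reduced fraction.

P(Y = 1 | obs) = 27/203

Enumerate traces; 18 have nonzero weight after conditioning:
  (Z=0, Y=2, V=0, W=2, U=2, X=2) weight 16/6075
  (Z=0, Y=2, V=0, W=3, U=1, X=2) weight 16/2025
  (Z=0, Y=2, V=0, W=4, U=0, X=2) weight 16/6075
  (Z=0, Y=2, V=1, W=2, U=2, X=2) weight 32/6075
  (Z=0, Y=2, V=1, W=3, U=1, X=2) weight 32/2025
  (Z=0, Y=2, V=1, W=4, U=0, X=2) weight 32/6075
  (Z=0, Y=2, V=2, W=2, U=2, X=2) weight 8/2025
  (Z=0, Y=2, V=2, W=3, U=1, X=2) weight 8/675
  (Z=1, Y=1, V=0, W=2, U=2, X=2) weight 1/2475
  … 9 more
Group by Y:
  weight(Y=1) = 1/110
  weight(Y=2) = 8/135
Total weight = 1/110 + 8/135 = 203/2970
P(Y=1 | obs) = 1/110 / 203/2970 = 27/203
P(Y=2 | obs) = 8/135 / 203/2970 = 176/203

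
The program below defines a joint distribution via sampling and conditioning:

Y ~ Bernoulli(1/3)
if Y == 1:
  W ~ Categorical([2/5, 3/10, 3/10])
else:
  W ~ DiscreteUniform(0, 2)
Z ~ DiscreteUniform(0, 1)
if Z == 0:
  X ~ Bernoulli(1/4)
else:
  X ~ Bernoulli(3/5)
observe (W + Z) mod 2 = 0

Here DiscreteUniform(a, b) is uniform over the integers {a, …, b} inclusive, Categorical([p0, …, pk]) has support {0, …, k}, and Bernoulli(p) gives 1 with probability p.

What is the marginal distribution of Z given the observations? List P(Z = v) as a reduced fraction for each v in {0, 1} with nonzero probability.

Enumerate traces; 12 have nonzero weight after conditioning:
  (Y=0, W=0, Z=0, X=0) weight 1/12
  (Y=0, W=0, Z=0, X=1) weight 1/36
  (Y=0, W=1, Z=1, X=0) weight 2/45
  (Y=0, W=1, Z=1, X=1) weight 1/15
  (Y=0, W=2, Z=0, X=0) weight 1/12
  (Y=0, W=2, Z=0, X=1) weight 1/36
  (Y=1, W=0, Z=0, X=0) weight 1/20
  (Y=1, W=0, Z=0, X=1) weight 1/60
  … 4 more
Group by Z:
  weight(Z=0) = 61/180
  weight(Z=1) = 29/180
Total weight = 61/180 + 29/180 = 1/2
P(Z=0 | obs) = 61/180 / 1/2 = 61/90
P(Z=1 | obs) = 29/180 / 1/2 = 29/90

P(Z=0) = 61/90, P(Z=1) = 29/90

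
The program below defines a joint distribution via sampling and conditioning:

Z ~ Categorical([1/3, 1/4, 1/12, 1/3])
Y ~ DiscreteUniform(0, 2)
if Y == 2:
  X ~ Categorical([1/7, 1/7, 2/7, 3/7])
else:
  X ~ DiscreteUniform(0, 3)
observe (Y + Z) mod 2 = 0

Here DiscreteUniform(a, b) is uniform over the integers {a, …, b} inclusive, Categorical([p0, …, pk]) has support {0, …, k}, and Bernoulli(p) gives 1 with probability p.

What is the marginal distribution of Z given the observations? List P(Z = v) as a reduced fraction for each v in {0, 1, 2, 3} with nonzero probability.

Enumerate traces; 24 have nonzero weight after conditioning:
  (Z=0, Y=0, X=0) weight 1/36
  (Z=0, Y=0, X=1) weight 1/36
  (Z=0, Y=0, X=2) weight 1/36
  (Z=0, Y=0, X=3) weight 1/36
  (Z=0, Y=2, X=0) weight 1/63
  (Z=0, Y=2, X=1) weight 1/63
  (Z=0, Y=2, X=2) weight 2/63
  (Z=0, Y=2, X=3) weight 1/21
  (Z=1, Y=1, X=0) weight 1/48
  (Z=2, Y=0, X=0) weight 1/144
  … 14 more
Group by Z:
  weight(Z=0) = 2/9
  weight(Z=1) = 1/12
  weight(Z=2) = 1/18
  weight(Z=3) = 1/9
Total weight = 2/9 + 1/12 + 1/18 + 1/9 = 17/36
P(Z=0 | obs) = 2/9 / 17/36 = 8/17
P(Z=1 | obs) = 1/12 / 17/36 = 3/17
P(Z=2 | obs) = 1/18 / 17/36 = 2/17
P(Z=3 | obs) = 1/9 / 17/36 = 4/17

P(Z=0) = 8/17, P(Z=1) = 3/17, P(Z=2) = 2/17, P(Z=3) = 4/17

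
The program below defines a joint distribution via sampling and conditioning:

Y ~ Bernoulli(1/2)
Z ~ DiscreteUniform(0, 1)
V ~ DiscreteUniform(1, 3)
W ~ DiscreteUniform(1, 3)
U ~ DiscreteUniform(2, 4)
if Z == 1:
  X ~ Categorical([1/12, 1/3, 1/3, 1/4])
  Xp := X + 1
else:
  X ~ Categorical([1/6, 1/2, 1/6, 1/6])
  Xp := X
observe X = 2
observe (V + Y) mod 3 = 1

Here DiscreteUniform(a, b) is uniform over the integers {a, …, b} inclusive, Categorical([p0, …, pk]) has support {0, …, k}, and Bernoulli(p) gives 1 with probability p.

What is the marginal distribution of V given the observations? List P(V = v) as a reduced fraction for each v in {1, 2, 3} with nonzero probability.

Enumerate traces; 36 have nonzero weight after conditioning:
  (Y=0, Z=0, V=1, W=1, U=2, X=2) weight 1/648
  (Y=0, Z=0, V=1, W=1, U=3, X=2) weight 1/648
  (Y=0, Z=0, V=1, W=1, U=4, X=2) weight 1/648
  (Y=0, Z=0, V=1, W=2, U=2, X=2) weight 1/648
  (Y=0, Z=0, V=1, W=2, U=3, X=2) weight 1/648
  (Y=0, Z=0, V=1, W=2, U=4, X=2) weight 1/648
  (Y=0, Z=0, V=1, W=3, U=2, X=2) weight 1/648
  (Y=0, Z=0, V=1, W=3, U=3, X=2) weight 1/648
  (Y=1, Z=0, V=3, W=1, U=2, X=2) weight 1/648
  … 27 more
Group by V:
  weight(V=1) = 1/24
  weight(V=3) = 1/24
Total weight = 1/24 + 1/24 = 1/12
P(V=1 | obs) = 1/24 / 1/12 = 1/2
P(V=3 | obs) = 1/24 / 1/12 = 1/2

P(V=1) = 1/2, P(V=3) = 1/2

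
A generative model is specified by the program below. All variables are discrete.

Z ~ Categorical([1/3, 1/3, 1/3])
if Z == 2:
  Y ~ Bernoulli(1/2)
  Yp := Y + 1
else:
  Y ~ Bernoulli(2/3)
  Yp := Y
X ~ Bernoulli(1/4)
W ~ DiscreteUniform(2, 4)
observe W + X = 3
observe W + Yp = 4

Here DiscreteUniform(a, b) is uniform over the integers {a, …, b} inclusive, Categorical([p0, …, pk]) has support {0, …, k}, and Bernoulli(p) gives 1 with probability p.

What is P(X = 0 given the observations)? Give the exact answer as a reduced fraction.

P(X = 0 | obs) = 11/12

Enumerate traces; 4 have nonzero weight after conditioning:
  (Z=0, Y=1, X=0, W=3) weight 1/18
  (Z=1, Y=1, X=0, W=3) weight 1/18
  (Z=2, Y=0, X=0, W=3) weight 1/24
  (Z=2, Y=1, X=1, W=2) weight 1/72
Group by X:
  weight(X=0) = 11/72
  weight(X=1) = 1/72
Total weight = 11/72 + 1/72 = 1/6
P(X=0 | obs) = 11/72 / 1/6 = 11/12
P(X=1 | obs) = 1/72 / 1/6 = 1/12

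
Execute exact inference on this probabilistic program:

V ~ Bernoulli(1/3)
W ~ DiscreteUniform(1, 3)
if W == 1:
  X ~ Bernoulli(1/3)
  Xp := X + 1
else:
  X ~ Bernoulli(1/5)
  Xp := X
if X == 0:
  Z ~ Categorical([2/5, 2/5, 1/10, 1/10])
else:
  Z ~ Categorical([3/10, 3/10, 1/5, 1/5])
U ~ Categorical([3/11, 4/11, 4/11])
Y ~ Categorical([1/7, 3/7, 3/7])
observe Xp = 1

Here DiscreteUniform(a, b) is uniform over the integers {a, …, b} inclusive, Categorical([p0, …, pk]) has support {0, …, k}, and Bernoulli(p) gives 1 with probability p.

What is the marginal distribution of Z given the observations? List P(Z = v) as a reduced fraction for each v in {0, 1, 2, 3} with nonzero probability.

Enumerate traces; 216 have nonzero weight after conditioning:
  (V=0, W=1, X=0, Z=0, U=0, Y=0) weight 8/3465
  (V=0, W=1, X=0, Z=0, U=0, Y=1) weight 8/1155
  (V=0, W=1, X=0, Z=0, U=0, Y=2) weight 8/1155
  (V=0, W=1, X=0, Z=0, U=1, Y=0) weight 32/10395
  (V=0, W=1, X=0, Z=0, U=1, Y=1) weight 32/3465
  (V=0, W=1, X=0, Z=0, U=1, Y=2) weight 32/3465
  (V=0, W=1, X=0, Z=0, U=2, Y=0) weight 32/10395
  (V=0, W=1, X=0, Z=0, U=2, Y=1) weight 32/3465
  (V=0, W=1, X=0, Z=1, U=0, Y=0) weight 8/3465
  (V=0, W=1, X=0, Z=2, U=0, Y=0) weight 2/3465
  … 206 more
Group by Z:
  weight(Z=0) = 29/225
  weight(Z=1) = 29/225
  weight(Z=2) = 11/225
  weight(Z=3) = 11/225
Total weight = 29/225 + 29/225 + 11/225 + 11/225 = 16/45
P(Z=0 | obs) = 29/225 / 16/45 = 29/80
P(Z=1 | obs) = 29/225 / 16/45 = 29/80
P(Z=2 | obs) = 11/225 / 16/45 = 11/80
P(Z=3 | obs) = 11/225 / 16/45 = 11/80

P(Z=0) = 29/80, P(Z=1) = 29/80, P(Z=2) = 11/80, P(Z=3) = 11/80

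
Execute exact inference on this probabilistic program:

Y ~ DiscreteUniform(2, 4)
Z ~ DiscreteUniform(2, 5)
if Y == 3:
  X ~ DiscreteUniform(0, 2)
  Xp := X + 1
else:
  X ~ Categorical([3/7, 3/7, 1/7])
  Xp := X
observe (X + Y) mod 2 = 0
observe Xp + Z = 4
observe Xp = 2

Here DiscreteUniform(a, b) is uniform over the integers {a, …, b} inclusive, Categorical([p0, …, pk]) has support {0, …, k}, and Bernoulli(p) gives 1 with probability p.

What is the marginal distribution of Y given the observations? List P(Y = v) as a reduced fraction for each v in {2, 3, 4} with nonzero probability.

Enumerate traces; 3 have nonzero weight after conditioning:
  (Y=2, Z=2, X=2) weight 1/84
  (Y=3, Z=2, X=1) weight 1/36
  (Y=4, Z=2, X=2) weight 1/84
Group by Y:
  weight(Y=2) = 1/84
  weight(Y=3) = 1/36
  weight(Y=4) = 1/84
Total weight = 1/84 + 1/36 + 1/84 = 13/252
P(Y=2 | obs) = 1/84 / 13/252 = 3/13
P(Y=3 | obs) = 1/36 / 13/252 = 7/13
P(Y=4 | obs) = 1/84 / 13/252 = 3/13

P(Y=2) = 3/13, P(Y=3) = 7/13, P(Y=4) = 3/13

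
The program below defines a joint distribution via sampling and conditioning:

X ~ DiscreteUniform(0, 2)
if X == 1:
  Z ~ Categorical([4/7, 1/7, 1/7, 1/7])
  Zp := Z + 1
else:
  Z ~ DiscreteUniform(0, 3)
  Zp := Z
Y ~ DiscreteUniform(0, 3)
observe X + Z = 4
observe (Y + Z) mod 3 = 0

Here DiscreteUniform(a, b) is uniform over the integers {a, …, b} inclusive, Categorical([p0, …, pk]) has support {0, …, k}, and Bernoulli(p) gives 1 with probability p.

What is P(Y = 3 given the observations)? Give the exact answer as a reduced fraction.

P(Y = 3 | obs) = 4/15

Enumerate traces; 3 have nonzero weight after conditioning:
  (X=1, Z=3, Y=0) weight 1/84
  (X=1, Z=3, Y=3) weight 1/84
  (X=2, Z=2, Y=1) weight 1/48
Group by Y:
  weight(Y=0) = 1/84
  weight(Y=1) = 1/48
  weight(Y=3) = 1/84
Total weight = 1/84 + 1/48 + 1/84 = 5/112
P(Y=0 | obs) = 1/84 / 5/112 = 4/15
P(Y=1 | obs) = 1/48 / 5/112 = 7/15
P(Y=3 | obs) = 1/84 / 5/112 = 4/15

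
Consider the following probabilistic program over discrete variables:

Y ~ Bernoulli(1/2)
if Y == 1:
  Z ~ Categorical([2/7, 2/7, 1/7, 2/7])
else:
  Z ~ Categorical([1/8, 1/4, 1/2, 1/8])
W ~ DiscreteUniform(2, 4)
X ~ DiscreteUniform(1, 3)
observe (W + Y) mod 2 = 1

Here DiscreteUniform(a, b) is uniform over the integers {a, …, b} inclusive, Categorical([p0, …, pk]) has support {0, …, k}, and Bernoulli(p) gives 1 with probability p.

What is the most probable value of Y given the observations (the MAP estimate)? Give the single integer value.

argmax_v P(Y = v | obs) = 1

Enumerate traces; 36 have nonzero weight after conditioning:
  (Y=0, Z=0, W=3, X=1) weight 1/144
  (Y=0, Z=0, W=3, X=2) weight 1/144
  (Y=0, Z=0, W=3, X=3) weight 1/144
  (Y=0, Z=1, W=3, X=1) weight 1/72
  (Y=0, Z=1, W=3, X=2) weight 1/72
  (Y=0, Z=1, W=3, X=3) weight 1/72
  (Y=0, Z=2, W=3, X=1) weight 1/36
  (Y=0, Z=2, W=3, X=2) weight 1/36
  (Y=1, Z=0, W=2, X=1) weight 1/63
  … 27 more
Group by Y:
  weight(Y=0) = 1/6
  weight(Y=1) = 1/3
Total weight = 1/6 + 1/3 = 1/2
P(Y=0 | obs) = 1/6 / 1/2 = 1/3
P(Y=1 | obs) = 1/3 / 1/2 = 2/3
argmax = 1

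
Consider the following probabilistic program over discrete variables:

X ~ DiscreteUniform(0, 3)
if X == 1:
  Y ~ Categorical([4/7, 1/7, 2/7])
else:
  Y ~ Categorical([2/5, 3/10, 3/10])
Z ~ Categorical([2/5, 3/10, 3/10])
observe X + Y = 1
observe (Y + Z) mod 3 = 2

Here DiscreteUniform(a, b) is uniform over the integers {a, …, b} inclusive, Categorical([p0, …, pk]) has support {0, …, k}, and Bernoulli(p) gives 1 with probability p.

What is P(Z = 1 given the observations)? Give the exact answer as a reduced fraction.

P(Z = 1 | obs) = 21/61

Enumerate traces; 2 have nonzero weight after conditioning:
  (X=0, Y=1, Z=1) weight 9/400
  (X=1, Y=0, Z=2) weight 3/70
Group by Z:
  weight(Z=1) = 9/400
  weight(Z=2) = 3/70
Total weight = 9/400 + 3/70 = 183/2800
P(Z=1 | obs) = 9/400 / 183/2800 = 21/61
P(Z=2 | obs) = 3/70 / 183/2800 = 40/61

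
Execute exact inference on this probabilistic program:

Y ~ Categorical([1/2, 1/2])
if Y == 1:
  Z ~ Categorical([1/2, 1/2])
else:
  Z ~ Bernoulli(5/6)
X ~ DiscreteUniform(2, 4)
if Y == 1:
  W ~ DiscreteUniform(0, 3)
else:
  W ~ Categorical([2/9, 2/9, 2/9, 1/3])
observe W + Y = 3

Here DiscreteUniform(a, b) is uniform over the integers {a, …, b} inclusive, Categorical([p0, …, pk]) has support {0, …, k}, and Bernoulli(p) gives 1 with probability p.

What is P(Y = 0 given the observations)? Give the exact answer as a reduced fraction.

P(Y = 0 | obs) = 4/7

Enumerate traces; 12 have nonzero weight after conditioning:
  (Y=0, Z=0, X=2, W=3) weight 1/108
  (Y=0, Z=0, X=3, W=3) weight 1/108
  (Y=0, Z=0, X=4, W=3) weight 1/108
  (Y=0, Z=1, X=2, W=3) weight 5/108
  (Y=0, Z=1, X=3, W=3) weight 5/108
  (Y=0, Z=1, X=4, W=3) weight 5/108
  (Y=1, Z=0, X=2, W=2) weight 1/48
  (Y=1, Z=0, X=3, W=2) weight 1/48
  … 4 more
Group by Y:
  weight(Y=0) = 1/6
  weight(Y=1) = 1/8
Total weight = 1/6 + 1/8 = 7/24
P(Y=0 | obs) = 1/6 / 7/24 = 4/7
P(Y=1 | obs) = 1/8 / 7/24 = 3/7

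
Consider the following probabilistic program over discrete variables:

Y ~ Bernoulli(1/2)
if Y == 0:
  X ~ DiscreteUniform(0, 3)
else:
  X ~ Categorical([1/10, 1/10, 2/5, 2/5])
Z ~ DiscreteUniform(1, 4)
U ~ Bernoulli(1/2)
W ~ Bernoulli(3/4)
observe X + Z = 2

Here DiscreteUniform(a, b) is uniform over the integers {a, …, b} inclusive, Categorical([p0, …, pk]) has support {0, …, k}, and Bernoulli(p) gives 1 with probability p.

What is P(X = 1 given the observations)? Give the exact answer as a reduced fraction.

Enumerate traces; 16 have nonzero weight after conditioning:
  (Y=0, X=0, Z=2, U=0, W=0) weight 1/256
  (Y=0, X=0, Z=2, U=0, W=1) weight 3/256
  (Y=0, X=0, Z=2, U=1, W=0) weight 1/256
  (Y=0, X=0, Z=2, U=1, W=1) weight 3/256
  (Y=0, X=1, Z=1, U=0, W=0) weight 1/256
  (Y=0, X=1, Z=1, U=0, W=1) weight 3/256
  (Y=0, X=1, Z=1, U=1, W=0) weight 1/256
  (Y=0, X=1, Z=1, U=1, W=1) weight 3/256
  … 8 more
Group by X:
  weight(X=0) = 7/160
  weight(X=1) = 7/160
Total weight = 7/160 + 7/160 = 7/80
P(X=0 | obs) = 7/160 / 7/80 = 1/2
P(X=1 | obs) = 7/160 / 7/80 = 1/2

P(X = 1 | obs) = 1/2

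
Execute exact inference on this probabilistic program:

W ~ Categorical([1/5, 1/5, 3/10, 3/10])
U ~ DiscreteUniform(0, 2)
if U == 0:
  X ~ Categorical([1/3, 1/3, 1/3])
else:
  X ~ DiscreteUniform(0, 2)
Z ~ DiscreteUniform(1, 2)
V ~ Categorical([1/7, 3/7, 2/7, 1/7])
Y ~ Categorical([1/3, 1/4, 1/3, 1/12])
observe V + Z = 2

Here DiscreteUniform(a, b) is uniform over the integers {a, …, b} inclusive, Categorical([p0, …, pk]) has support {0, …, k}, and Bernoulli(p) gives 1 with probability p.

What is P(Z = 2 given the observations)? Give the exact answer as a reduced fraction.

P(Z = 2 | obs) = 1/4

Enumerate traces; 288 have nonzero weight after conditioning:
  (W=0, U=0, X=0, Z=1, V=1, Y=0) weight 1/630
  (W=0, U=0, X=0, Z=1, V=1, Y=1) weight 1/840
  (W=0, U=0, X=0, Z=1, V=1, Y=2) weight 1/630
  (W=0, U=0, X=0, Z=1, V=1, Y=3) weight 1/2520
  (W=0, U=0, X=0, Z=2, V=0, Y=0) weight 1/1890
  (W=0, U=0, X=0, Z=2, V=0, Y=1) weight 1/2520
  (W=0, U=0, X=0, Z=2, V=0, Y=2) weight 1/1890
  (W=0, U=0, X=0, Z=2, V=0, Y=3) weight 1/7560
  … 280 more
Group by Z:
  weight(Z=1) = 3/14
  weight(Z=2) = 1/14
Total weight = 3/14 + 1/14 = 2/7
P(Z=1 | obs) = 3/14 / 2/7 = 3/4
P(Z=2 | obs) = 1/14 / 2/7 = 1/4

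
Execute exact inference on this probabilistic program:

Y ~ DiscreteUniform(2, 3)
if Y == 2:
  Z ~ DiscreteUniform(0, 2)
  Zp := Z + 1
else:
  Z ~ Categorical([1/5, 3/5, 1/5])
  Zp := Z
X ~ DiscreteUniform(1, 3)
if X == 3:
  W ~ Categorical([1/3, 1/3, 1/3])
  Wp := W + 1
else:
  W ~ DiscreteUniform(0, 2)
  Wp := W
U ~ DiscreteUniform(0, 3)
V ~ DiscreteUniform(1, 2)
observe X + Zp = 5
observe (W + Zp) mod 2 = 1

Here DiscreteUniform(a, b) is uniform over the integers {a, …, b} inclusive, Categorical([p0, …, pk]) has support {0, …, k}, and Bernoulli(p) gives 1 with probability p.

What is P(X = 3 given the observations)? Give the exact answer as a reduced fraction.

Enumerate traces; 32 have nonzero weight after conditioning:
  (Y=2, Z=1, X=3, W=1, U=0, V=1) weight 1/432
  (Y=2, Z=1, X=3, W=1, U=0, V=2) weight 1/432
  (Y=2, Z=1, X=3, W=1, U=1, V=1) weight 1/432
  (Y=2, Z=1, X=3, W=1, U=1, V=2) weight 1/432
  (Y=2, Z=1, X=3, W=1, U=2, V=1) weight 1/432
  (Y=2, Z=1, X=3, W=1, U=2, V=2) weight 1/432
  (Y=2, Z=1, X=3, W=1, U=3, V=1) weight 1/432
  (Y=2, Z=1, X=3, W=1, U=3, V=2) weight 1/432
  (Y=2, Z=2, X=2, W=0, U=0, V=1) weight 1/432
  … 23 more
Group by X:
  weight(X=2) = 1/27
  weight(X=3) = 4/135
Total weight = 1/27 + 4/135 = 1/15
P(X=2 | obs) = 1/27 / 1/15 = 5/9
P(X=3 | obs) = 4/135 / 1/15 = 4/9

P(X = 3 | obs) = 4/9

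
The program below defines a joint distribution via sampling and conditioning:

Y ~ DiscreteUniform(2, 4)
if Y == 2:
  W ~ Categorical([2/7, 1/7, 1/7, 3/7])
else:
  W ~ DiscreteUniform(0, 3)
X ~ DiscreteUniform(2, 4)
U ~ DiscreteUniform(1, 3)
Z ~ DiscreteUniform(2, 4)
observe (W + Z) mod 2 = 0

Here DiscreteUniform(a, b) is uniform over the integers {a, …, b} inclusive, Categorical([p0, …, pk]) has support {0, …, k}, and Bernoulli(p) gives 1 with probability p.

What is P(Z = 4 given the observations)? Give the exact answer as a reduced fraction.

Enumerate traces; 162 have nonzero weight after conditioning:
  (Y=2, W=0, X=2, U=1, Z=2) weight 2/567
  (Y=2, W=0, X=2, U=1, Z=4) weight 2/567
  (Y=2, W=0, X=2, U=2, Z=2) weight 2/567
  (Y=2, W=0, X=2, U=2, Z=4) weight 2/567
  (Y=2, W=0, X=2, U=3, Z=2) weight 2/567
  (Y=2, W=0, X=2, U=3, Z=4) weight 2/567
  (Y=2, W=0, X=3, U=1, Z=2) weight 2/567
  (Y=2, W=0, X=3, U=1, Z=4) weight 2/567
  (Y=2, W=1, X=2, U=1, Z=3) weight 1/567
  … 153 more
Group by Z:
  weight(Z=2) = 10/63
  weight(Z=3) = 11/63
  weight(Z=4) = 10/63
Total weight = 10/63 + 11/63 + 10/63 = 31/63
P(Z=2 | obs) = 10/63 / 31/63 = 10/31
P(Z=3 | obs) = 11/63 / 31/63 = 11/31
P(Z=4 | obs) = 10/63 / 31/63 = 10/31

P(Z = 4 | obs) = 10/31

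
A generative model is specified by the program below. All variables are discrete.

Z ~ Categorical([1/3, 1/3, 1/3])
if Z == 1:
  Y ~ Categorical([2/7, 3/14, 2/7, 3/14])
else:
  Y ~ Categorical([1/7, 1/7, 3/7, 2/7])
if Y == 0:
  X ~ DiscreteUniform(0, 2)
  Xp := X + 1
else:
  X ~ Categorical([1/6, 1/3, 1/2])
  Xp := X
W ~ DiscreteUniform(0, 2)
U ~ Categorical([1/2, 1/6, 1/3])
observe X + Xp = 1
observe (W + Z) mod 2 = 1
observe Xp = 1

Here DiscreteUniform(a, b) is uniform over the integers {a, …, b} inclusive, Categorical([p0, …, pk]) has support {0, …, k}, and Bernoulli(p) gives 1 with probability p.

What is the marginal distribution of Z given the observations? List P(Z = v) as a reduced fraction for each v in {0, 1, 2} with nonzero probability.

P(Z=0) = 1/6, P(Z=1) = 2/3, P(Z=2) = 1/6

Enumerate traces; 12 have nonzero weight after conditioning:
  (Z=0, Y=0, X=0, W=1, U=0) weight 1/378
  (Z=0, Y=0, X=0, W=1, U=1) weight 1/1134
  (Z=0, Y=0, X=0, W=1, U=2) weight 1/567
  (Z=1, Y=0, X=0, W=0, U=0) weight 1/189
  (Z=1, Y=0, X=0, W=0, U=1) weight 1/567
  (Z=1, Y=0, X=0, W=0, U=2) weight 2/567
  (Z=1, Y=0, X=0, W=2, U=0) weight 1/189
  (Z=1, Y=0, X=0, W=2, U=1) weight 1/567
  (Z=2, Y=0, X=0, W=1, U=0) weight 1/378
  … 3 more
Group by Z:
  weight(Z=0) = 1/189
  weight(Z=1) = 4/189
  weight(Z=2) = 1/189
Total weight = 1/189 + 4/189 + 1/189 = 2/63
P(Z=0 | obs) = 1/189 / 2/63 = 1/6
P(Z=1 | obs) = 4/189 / 2/63 = 2/3
P(Z=2 | obs) = 1/189 / 2/63 = 1/6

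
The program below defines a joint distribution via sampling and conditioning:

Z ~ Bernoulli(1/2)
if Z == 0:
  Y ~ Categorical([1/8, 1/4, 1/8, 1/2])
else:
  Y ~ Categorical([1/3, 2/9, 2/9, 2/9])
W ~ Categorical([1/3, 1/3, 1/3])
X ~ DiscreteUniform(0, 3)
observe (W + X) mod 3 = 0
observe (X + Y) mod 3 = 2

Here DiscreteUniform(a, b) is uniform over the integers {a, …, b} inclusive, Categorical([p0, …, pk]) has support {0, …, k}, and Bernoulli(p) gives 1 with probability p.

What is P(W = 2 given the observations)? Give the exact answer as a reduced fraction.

P(W = 2 | obs) = 34/169

Enumerate traces; 10 have nonzero weight after conditioning:
  (Z=0, Y=0, W=1, X=2) weight 1/192
  (Z=0, Y=1, W=2, X=1) weight 1/96
  (Z=0, Y=2, W=0, X=0) weight 1/192
  (Z=0, Y=2, W=0, X=3) weight 1/192
  (Z=0, Y=3, W=1, X=2) weight 1/48
  (Z=1, Y=0, W=1, X=2) weight 1/72
  (Z=1, Y=1, W=2, X=1) weight 1/108
  (Z=1, Y=2, W=0, X=0) weight 1/108
  … 2 more
Group by W:
  weight(W=0) = 25/864
  weight(W=1) = 85/1728
  weight(W=2) = 17/864
Total weight = 25/864 + 85/1728 + 17/864 = 169/1728
P(W=0 | obs) = 25/864 / 169/1728 = 50/169
P(W=1 | obs) = 85/1728 / 169/1728 = 85/169
P(W=2 | obs) = 17/864 / 169/1728 = 34/169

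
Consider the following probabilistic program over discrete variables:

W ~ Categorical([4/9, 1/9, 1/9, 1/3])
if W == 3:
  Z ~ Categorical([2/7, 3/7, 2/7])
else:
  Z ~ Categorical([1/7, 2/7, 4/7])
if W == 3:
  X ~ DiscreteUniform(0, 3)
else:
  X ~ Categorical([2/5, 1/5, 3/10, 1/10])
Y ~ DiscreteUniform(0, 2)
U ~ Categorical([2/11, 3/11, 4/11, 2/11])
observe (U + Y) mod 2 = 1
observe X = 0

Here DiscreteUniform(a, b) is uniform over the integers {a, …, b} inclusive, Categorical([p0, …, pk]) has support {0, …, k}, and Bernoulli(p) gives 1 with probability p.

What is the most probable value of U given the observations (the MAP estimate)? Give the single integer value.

Enumerate traces; 72 have nonzero weight after conditioning:
  (W=0, Z=0, X=0, Y=0, U=1) weight 8/3465
  (W=0, Z=0, X=0, Y=0, U=3) weight 16/10395
  (W=0, Z=0, X=0, Y=1, U=0) weight 16/10395
  (W=0, Z=0, X=0, Y=1, U=2) weight 32/10395
  (W=0, Z=0, X=0, Y=2, U=1) weight 8/3465
  (W=0, Z=0, X=0, Y=2, U=3) weight 16/10395
  (W=0, Z=1, X=0, Y=0, U=1) weight 16/3465
  (W=0, Z=1, X=0, Y=0, U=3) weight 32/10395
  … 64 more
Group by U:
  weight(U=0) = 7/330
  weight(U=1) = 7/110
  weight(U=2) = 7/165
  weight(U=3) = 7/165
Total weight = 7/330 + 7/110 + 7/165 + 7/165 = 28/165
P(U=0 | obs) = 7/330 / 28/165 = 1/8
P(U=1 | obs) = 7/110 / 28/165 = 3/8
P(U=2 | obs) = 7/165 / 28/165 = 1/4
P(U=3 | obs) = 7/165 / 28/165 = 1/4
argmax = 1

argmax_v P(U = v | obs) = 1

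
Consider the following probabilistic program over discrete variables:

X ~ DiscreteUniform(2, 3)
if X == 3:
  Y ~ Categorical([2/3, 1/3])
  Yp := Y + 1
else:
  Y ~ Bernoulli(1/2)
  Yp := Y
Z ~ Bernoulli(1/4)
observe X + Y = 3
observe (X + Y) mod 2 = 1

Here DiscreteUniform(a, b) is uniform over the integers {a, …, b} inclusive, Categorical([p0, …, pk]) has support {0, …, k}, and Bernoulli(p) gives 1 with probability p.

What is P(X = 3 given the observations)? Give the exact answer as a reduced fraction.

P(X = 3 | obs) = 4/7

Enumerate traces; 4 have nonzero weight after conditioning:
  (X=2, Y=1, Z=0) weight 3/16
  (X=2, Y=1, Z=1) weight 1/16
  (X=3, Y=0, Z=0) weight 1/4
  (X=3, Y=0, Z=1) weight 1/12
Group by X:
  weight(X=2) = 1/4
  weight(X=3) = 1/3
Total weight = 1/4 + 1/3 = 7/12
P(X=2 | obs) = 1/4 / 7/12 = 3/7
P(X=3 | obs) = 1/3 / 7/12 = 4/7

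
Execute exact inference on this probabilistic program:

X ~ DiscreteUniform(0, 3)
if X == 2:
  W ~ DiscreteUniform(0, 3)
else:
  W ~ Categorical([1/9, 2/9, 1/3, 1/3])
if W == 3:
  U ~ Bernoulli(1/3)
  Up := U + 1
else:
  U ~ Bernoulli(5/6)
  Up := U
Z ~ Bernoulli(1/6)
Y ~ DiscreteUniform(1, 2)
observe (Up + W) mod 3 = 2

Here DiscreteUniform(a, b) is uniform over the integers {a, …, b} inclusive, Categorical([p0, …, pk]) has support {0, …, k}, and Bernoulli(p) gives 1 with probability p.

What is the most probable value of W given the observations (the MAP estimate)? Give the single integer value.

Enumerate traces; 48 have nonzero weight after conditioning:
  (X=0, W=1, U=1, Z=0, Y=1) weight 25/1296
  (X=0, W=1, U=1, Z=0, Y=2) weight 25/1296
  (X=0, W=1, U=1, Z=1, Y=1) weight 5/1296
  (X=0, W=1, U=1, Z=1, Y=2) weight 5/1296
  (X=0, W=2, U=0, Z=0, Y=1) weight 5/864
  (X=0, W=2, U=0, Z=0, Y=2) weight 5/864
  (X=0, W=2, U=0, Z=1, Y=1) weight 1/864
  (X=0, W=2, U=0, Z=1, Y=2) weight 1/864
  (X=0, W=3, U=1, Z=0, Y=1) weight 5/432
  … 39 more
Group by W:
  weight(W=1) = 55/288
  weight(W=2) = 5/96
  weight(W=3) = 5/48
Total weight = 55/288 + 5/96 + 5/48 = 25/72
P(W=1 | obs) = 55/288 / 25/72 = 11/20
P(W=2 | obs) = 5/96 / 25/72 = 3/20
P(W=3 | obs) = 5/48 / 25/72 = 3/10
argmax = 1

argmax_v P(W = v | obs) = 1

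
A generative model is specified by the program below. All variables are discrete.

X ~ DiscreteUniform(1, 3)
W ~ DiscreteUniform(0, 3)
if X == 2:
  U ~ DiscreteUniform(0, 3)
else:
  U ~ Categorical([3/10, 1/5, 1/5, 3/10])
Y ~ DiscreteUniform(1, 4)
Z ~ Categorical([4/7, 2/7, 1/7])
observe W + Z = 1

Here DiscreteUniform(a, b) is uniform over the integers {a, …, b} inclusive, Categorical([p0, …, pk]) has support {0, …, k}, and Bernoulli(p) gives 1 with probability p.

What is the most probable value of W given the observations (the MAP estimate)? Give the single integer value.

argmax_v P(W = v | obs) = 1

Enumerate traces; 96 have nonzero weight after conditioning:
  (X=1, W=0, U=0, Y=1, Z=1) weight 1/560
  (X=1, W=0, U=0, Y=2, Z=1) weight 1/560
  (X=1, W=0, U=0, Y=3, Z=1) weight 1/560
  (X=1, W=0, U=0, Y=4, Z=1) weight 1/560
  (X=1, W=0, U=1, Y=1, Z=1) weight 1/840
  (X=1, W=0, U=1, Y=2, Z=1) weight 1/840
  (X=1, W=0, U=1, Y=3, Z=1) weight 1/840
  (X=1, W=0, U=1, Y=4, Z=1) weight 1/840
  (X=1, W=1, U=0, Y=1, Z=0) weight 1/280
  … 87 more
Group by W:
  weight(W=0) = 1/14
  weight(W=1) = 1/7
Total weight = 1/14 + 1/7 = 3/14
P(W=0 | obs) = 1/14 / 3/14 = 1/3
P(W=1 | obs) = 1/7 / 3/14 = 2/3
argmax = 1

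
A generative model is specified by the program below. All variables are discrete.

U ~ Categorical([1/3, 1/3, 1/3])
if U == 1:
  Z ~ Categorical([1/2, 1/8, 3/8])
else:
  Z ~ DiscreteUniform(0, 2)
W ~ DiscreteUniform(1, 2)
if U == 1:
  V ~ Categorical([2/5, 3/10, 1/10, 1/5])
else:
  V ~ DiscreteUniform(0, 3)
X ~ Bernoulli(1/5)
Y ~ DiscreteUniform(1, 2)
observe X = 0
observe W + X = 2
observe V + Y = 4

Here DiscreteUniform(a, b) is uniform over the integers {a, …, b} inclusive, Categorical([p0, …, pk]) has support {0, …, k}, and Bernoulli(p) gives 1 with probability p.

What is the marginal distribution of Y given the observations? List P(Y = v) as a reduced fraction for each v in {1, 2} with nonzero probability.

P(Y=1) = 7/13, P(Y=2) = 6/13

Enumerate traces; 18 have nonzero weight after conditioning:
  (U=0, Z=0, W=2, V=2, X=0, Y=2) weight 1/180
  (U=0, Z=0, W=2, V=3, X=0, Y=1) weight 1/180
  (U=0, Z=1, W=2, V=2, X=0, Y=2) weight 1/180
  (U=0, Z=1, W=2, V=3, X=0, Y=1) weight 1/180
  (U=0, Z=2, W=2, V=2, X=0, Y=2) weight 1/180
  (U=0, Z=2, W=2, V=3, X=0, Y=1) weight 1/180
  (U=1, Z=0, W=2, V=2, X=0, Y=2) weight 1/300
  (U=1, Z=0, W=2, V=3, X=0, Y=1) weight 1/150
  … 10 more
Group by Y:
  weight(Y=1) = 7/150
  weight(Y=2) = 1/25
Total weight = 7/150 + 1/25 = 13/150
P(Y=1 | obs) = 7/150 / 13/150 = 7/13
P(Y=2 | obs) = 1/25 / 13/150 = 6/13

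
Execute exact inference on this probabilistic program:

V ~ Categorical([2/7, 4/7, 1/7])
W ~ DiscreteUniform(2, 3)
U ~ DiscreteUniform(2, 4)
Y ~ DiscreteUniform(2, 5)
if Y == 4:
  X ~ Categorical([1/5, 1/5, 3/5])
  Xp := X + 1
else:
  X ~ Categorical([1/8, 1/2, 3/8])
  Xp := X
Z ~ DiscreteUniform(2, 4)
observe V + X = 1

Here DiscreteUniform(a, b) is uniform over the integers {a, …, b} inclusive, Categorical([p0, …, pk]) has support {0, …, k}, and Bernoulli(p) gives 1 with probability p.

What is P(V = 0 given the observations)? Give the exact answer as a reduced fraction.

Enumerate traces; 144 have nonzero weight after conditioning:
  (V=0, W=2, U=2, Y=2, X=1, Z=2) weight 1/504
  (V=0, W=2, U=2, Y=2, X=1, Z=3) weight 1/504
  (V=0, W=2, U=2, Y=2, X=1, Z=4) weight 1/504
  (V=0, W=2, U=2, Y=3, X=1, Z=2) weight 1/504
  (V=0, W=2, U=2, Y=3, X=1, Z=3) weight 1/504
  (V=0, W=2, U=2, Y=3, X=1, Z=4) weight 1/504
  (V=0, W=2, U=2, Y=4, X=1, Z=2) weight 1/1260
  (V=0, W=2, U=2, Y=4, X=1, Z=3) weight 1/1260
  (V=1, W=2, U=2, Y=2, X=0, Z=2) weight 1/1008
  … 135 more
Group by V:
  weight(V=0) = 17/140
  weight(V=1) = 23/280
Total weight = 17/140 + 23/280 = 57/280
P(V=0 | obs) = 17/140 / 57/280 = 34/57
P(V=1 | obs) = 23/280 / 57/280 = 23/57

P(V = 0 | obs) = 34/57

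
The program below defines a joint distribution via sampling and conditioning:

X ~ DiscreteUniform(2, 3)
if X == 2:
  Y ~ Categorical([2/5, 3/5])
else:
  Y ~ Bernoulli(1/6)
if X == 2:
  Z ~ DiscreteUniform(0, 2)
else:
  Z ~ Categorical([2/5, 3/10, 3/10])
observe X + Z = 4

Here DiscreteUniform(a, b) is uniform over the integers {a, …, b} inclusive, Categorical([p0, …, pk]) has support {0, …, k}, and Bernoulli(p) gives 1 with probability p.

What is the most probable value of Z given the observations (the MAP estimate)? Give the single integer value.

argmax_v P(Z = v | obs) = 2

Enumerate traces; 4 have nonzero weight after conditioning:
  (X=2, Y=0, Z=2) weight 1/15
  (X=2, Y=1, Z=2) weight 1/10
  (X=3, Y=0, Z=1) weight 1/8
  (X=3, Y=1, Z=1) weight 1/40
Group by Z:
  weight(Z=1) = 3/20
  weight(Z=2) = 1/6
Total weight = 3/20 + 1/6 = 19/60
P(Z=1 | obs) = 3/20 / 19/60 = 9/19
P(Z=2 | obs) = 1/6 / 19/60 = 10/19
argmax = 2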